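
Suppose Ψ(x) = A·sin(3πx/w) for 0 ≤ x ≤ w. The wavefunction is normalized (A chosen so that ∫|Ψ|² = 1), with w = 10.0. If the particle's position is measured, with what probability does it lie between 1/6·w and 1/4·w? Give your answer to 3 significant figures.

P = ∫_{1/6·w}^{1/4·w} |Ψ(x)|² dx.
The normalization integral ∫|Ψ|²dx over the whole domain equals w/2·A², and A² cancels in the ratio.
Let u = x/w; then A² and the length scale cancel, so P = ∫_{1/6}^{1/4} sin(3·π·u)^2 du ÷ ∫_{0}^{1} sin(3·π·u)^2 du.
Using ∫ sin(3·π·u)^2 du = u/2 - sin(6·π·u)/(12·π), the numerator is 1/(12·π) + 1/24 and the denominator is 1/2.
Taking the ratio, P = (2 + π)/(12·π).

P ≈ 0.136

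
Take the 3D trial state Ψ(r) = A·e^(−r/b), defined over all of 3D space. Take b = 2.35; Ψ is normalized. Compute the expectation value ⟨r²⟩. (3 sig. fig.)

By definition ⟨r²⟩ = ∫ r^2 |Ψ(r)|² 4πr² dr.
Since the A² factors cancel between numerator and denominator, ⟨r²⟩ = 3·b^2.
With b = 2.35, ⟨r^2⟩ = 16.57.

⟨r^2⟩ ≈ 16.6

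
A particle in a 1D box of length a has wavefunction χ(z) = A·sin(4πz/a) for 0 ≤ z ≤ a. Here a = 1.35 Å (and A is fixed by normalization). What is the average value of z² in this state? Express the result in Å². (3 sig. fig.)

⟨z^2⟩ ≈ 0.602 Å^2

The expectation value is the |χ|²-weighted average of z^2: ∫ z^2|χ|² dz.
Since the A² factors cancel between numerator and denominator, ⟨z²⟩ = -a^2/(32·π^2) + a^2/3.
Putting a = 1.35 gives 0.6017.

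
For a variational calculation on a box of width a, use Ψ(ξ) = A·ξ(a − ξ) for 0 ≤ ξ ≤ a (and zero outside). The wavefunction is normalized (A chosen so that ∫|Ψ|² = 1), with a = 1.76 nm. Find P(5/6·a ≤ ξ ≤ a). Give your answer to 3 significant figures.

P ≈ 0.0355

|Ψ|² is the probability density, so P = ∫_{5/6·a}^{a} |Ψ|² dξ.
With A² fixed by ∫|Ψ|² = 1, i.e. A² = (a^5/30)^(−1), substitute and integrate.
Let u = ξ/a; then A² and the length scale cancel, so P = ∫_{5/6}^{1} u^2·(1 - u)^2 du ÷ ∫_{0}^{1} u^2·(1 - u)^2 du.
An antiderivative of u^2·(1 - u)^2 is u^3·(6·u^2 - 15·u + 10)/30; evaluating from 5/6 to 1 gives ≈ 0.0011831, while the full integral is 1/30.
Taking the ratio, P = 23/648.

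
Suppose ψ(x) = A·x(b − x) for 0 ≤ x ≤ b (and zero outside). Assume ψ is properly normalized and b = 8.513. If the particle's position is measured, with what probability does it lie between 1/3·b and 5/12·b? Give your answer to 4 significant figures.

P = ∫_{1/3·b}^{5/12·b} |ψ(x)|² dx.
The normalization integral ∫|ψ|²dx over the whole domain equals b^5/30·A², and A² cancels in the ratio.
Let u = x/b; then A² and the length scale cancel, so P = ∫_{1/3}^{5/12} u^2·(1 - u)^2 du ÷ ∫_{0}^{1} u^2·(1 - u)^2 du.
Using ∫ u^2·(1 - u)^2 du = u^3·(6·u^2 - 15·u + 10)/30, the numerator is ≈ 0.00455810 and the denominator is 1/30.
Taking the ratio, P = 0.13674.

P ≈ 0.1367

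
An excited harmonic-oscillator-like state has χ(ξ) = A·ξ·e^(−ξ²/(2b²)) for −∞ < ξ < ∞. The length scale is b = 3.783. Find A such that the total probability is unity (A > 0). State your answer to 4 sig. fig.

Normalization requires ∫|χ|² dξ = 1, integrated from −∞ to ∞.
Using the Gaussian integral ∫_{−∞}^{∞} e^(−αξ²) dξ = √(π/α), the integral (without the A² prefactor) comes out to √(π)·b^3/2.
Substituting b = 3.783 gives A² = 0.020842, so A = 0.14437.

A ≈ 0.1444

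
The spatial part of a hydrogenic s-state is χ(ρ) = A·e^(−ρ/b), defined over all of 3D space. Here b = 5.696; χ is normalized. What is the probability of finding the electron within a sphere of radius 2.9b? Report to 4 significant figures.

With dV = 4πρ²dρ, the probability is ∫|χ|² dV over ρ ≤ 2.9b.
A² is fixed by ∫₀^∞ 4πρ²|χ|² dρ = 1, i.e. A² = (π·b^3)^(−1).
In terms of u = ρ/b (A², 4π and the length scale all cancel between numerator and denominator), P = [∫_{0}^{2.9} u^2·e^(-2·u) du] / [∫_{0}^{∞} u^2·e^(-2·u) du].
An antiderivative of u^2·e^(-2·u) is -(2·u^2 + 2·u + 1)·e^(-2·u)/4; evaluating from 0 to 2.9 gives 1/4 - 1181·e^(-29/5)/200, while the full integral is 1/4.
This evaluates to P = 0.92849.

P ≈ 0.9285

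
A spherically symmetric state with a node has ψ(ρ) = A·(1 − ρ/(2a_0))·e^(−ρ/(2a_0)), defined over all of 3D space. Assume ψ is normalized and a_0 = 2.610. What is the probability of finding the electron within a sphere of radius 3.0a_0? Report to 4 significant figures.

With dV = 4πρ²dρ, the probability is ∫|ψ|² dV over ρ ≤ 3.0a_0.
A² is fixed by ∫₀^∞ 4πρ²|ψ|² dρ = 1, i.e. A² = (8·π·a_0^3)^(−1).
In terms of u = ρ/a_0 (A², 4π and the length scale all cancel between numerator and denominator), P = [∫_{0}^{3.0} u^2·(1 - u/2)^2·e^(-u) du] / [∫_{0}^{∞} u^2·(1 - u/2)^2·e^(-u) du].
An antiderivative of u^2·(1 - u/2)^2·e^(-u) is -(u^4/4 + u^2 + 2·u + 2)·e^(-u); evaluating from 0 to 3.0 gives 2 - 149·e^(-3)/4, while the full integral is 2.
Taking the ratio yields P = 0.072716.

P ≈ 0.07272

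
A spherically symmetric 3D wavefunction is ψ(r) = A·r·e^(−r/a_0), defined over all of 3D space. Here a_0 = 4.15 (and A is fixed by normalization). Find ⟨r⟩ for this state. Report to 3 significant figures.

⟨r⟩ ≈ 10.4

⟨r⟩ = ∫ r |ψ|² 4πr² dr over the full domain.
Evaluating both integrals, ⟨r⟩ = 5·a_0/2.
Putting a_0 = 4.15 gives 10.38.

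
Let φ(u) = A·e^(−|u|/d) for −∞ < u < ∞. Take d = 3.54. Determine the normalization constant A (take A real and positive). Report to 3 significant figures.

A ≈ 0.531

We need A² ∫|f|² du = 1, taking the integral from −∞ to ∞.
With ∫₀^∞ u^0 e^(−αu) du = 0!/α^1, carrying out the integral gives A² · d.
Setting this equal to 1 gives A² = 1/(d).
With d = 3.54: A² = 0.2825 and A = 0.5315.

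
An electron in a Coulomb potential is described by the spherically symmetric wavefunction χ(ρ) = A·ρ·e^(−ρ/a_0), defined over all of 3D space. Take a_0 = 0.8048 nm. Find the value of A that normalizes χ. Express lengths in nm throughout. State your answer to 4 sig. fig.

A ≈ 0.5606 nm^(-5/2)

Normalization requires ∫|χ|² 4πρ² dρ = 1, integrated from 0 to ∞.
Carrying out the integral gives A² · 3·π·a_0^5.
So A² = (3·π·a_0^5)^(−1).
Substituting a_0 = 0.8048 gives A² = 0.31426, so A = 0.56059.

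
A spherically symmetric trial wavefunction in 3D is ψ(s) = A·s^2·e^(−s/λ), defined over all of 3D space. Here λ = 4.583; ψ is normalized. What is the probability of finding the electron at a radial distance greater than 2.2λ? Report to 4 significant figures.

Integrate the radial probability density 4πs²|ψ|² over s > 2.2λ.
A² is fixed by ∫₀^∞ 4πs²|ψ|² ds = 1, i.e. A² = (45·π·λ^7/2)^(−1).
In terms of u = s/λ (A², 4π and the length scale all cancel between numerator and denominator), P = [∫_{2.2}^{∞} u^6·e^(-2·u) du] / [∫_{0}^{∞} u^6·e^(-2·u) du].
With ∫ u^6·e^(-2·u) du = -(4·u^6 + 12·u^5 + 30·u^4 + 60·u^3 + 90·u^2 + 90·u + 45)·e^(-2·u)/8 + C, the region integral is ≈ 4.74550 and the full one is 45/8.
Taking the ratio yields P = 0.84365.

P ≈ 0.8436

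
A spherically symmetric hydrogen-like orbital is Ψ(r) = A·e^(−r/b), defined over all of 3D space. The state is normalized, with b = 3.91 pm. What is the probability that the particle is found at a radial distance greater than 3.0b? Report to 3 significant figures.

Integrate the radial probability density 4πr²|Ψ|² over r > 3.0b.
The full normalization integral is A²·[π·b^3] = 1, fixing A².
Let u = r/b; then A², 4π and the length scale all cancel, so P = ∫_{3.0}^{∞} u^2·e^(-2·u) du ÷ ∫_{0}^{∞} u^2·e^(-2·u) du.
An antiderivative of u^2·e^(-2·u) is -(2·u^2 + 2·u + 1)·e^(-2·u)/4; evaluating from 3.0 to ∞ gives 25·e^(-6)/4, while the full integral is 1/4.
Taking the ratio yields P = 0.06197.

P ≈ 0.0620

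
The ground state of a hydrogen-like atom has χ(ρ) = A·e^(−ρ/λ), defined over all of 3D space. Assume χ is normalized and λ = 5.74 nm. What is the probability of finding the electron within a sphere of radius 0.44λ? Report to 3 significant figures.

Integrate the radial probability density 4πρ²|χ|² over ρ ≤ 0.44λ.
The full normalization integral is A²·[π·λ^3] = 1, fixing A².
Let u = ρ/λ; then A², 4π and the length scale all cancel, so P = ∫_{0}^{0.44} u^2·e^(-2·u) du ÷ ∫_{0}^{∞} u^2·e^(-2·u) du.
With ∫ u^2·e^(-2·u) du = -(2·u^2 + 2·u + 1)·e^(-2·u)/4 + C, the region integral is 1/4 - 1417·e^(-22/25)/2500 and the full one is 1/4.
Taking the ratio yields P = 0.05960.

P ≈ 0.0596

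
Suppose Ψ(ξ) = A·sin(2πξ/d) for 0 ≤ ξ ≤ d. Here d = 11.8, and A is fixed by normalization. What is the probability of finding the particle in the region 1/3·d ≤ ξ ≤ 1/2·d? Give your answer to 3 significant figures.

P ≈ 0.0978

|Ψ|² is the probability density, so P = ∫_{1/3·d}^{1/2·d} |Ψ|² dξ.
Since A² = 1/(d/2), this is the region integral divided by the full normalization integral.
In terms of u = ξ/d (A² and the length scale cancel between numerator and denominator), P = [∫_{1/3}^{1/2} sin(2·π·u)^2 du] / [∫_{0}^{1} sin(2·π·u)^2 du].
With ∫ sin(2·π·u)^2 du = u/2 - sin(4·π·u)/(8·π) + C, the region integral is -√(3)/(16·π) + 1/12 and the full one is 1/2.
The result is P = (-√(3)/8 + π/6)/π.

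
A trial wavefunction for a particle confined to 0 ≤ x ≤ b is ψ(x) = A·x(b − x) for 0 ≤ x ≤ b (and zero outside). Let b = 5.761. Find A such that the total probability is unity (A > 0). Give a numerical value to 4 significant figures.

A ≈ 0.06876

Require ∫ |ψ|² dx = 1 over the whole domain.
Expanding the polynomial and integrating term by term, the integral (without the A² prefactor) comes out to b^5/30.
Hence A² = 1/[b^5/30].
Substituting b = 5.761 gives A² = 0.0047275, so A = 0.068757.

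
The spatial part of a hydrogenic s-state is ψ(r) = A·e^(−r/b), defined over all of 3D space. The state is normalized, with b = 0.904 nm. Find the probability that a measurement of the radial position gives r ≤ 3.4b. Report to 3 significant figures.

P = ∫ |ψ|² 4πr² dr over r ≤ 3.4b.
Normalization gives A² = 1/(π·b^3).
Substituting u = r/b, A², 4π and the length scale all cancel in the ratio: P = ∫_{0}^{3.4} u^2·e^(-2·u) du / ∫_{0}^{∞} u^2·e^(-2·u) du.
Using ∫ u^2·e^(-2·u) du = -(2·u^2 + 2·u + 1)·e^(-2·u)/4, the numerator is 1/4 - 773·e^(-34/5)/100 and the denominator is 1/4.
This evaluates to P = 0.9656.

P ≈ 0.966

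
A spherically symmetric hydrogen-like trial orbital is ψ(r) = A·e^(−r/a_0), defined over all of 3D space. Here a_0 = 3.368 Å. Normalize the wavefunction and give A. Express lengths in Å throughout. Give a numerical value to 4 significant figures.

Normalization requires ∫|ψ|² 4πr² dr = 1, integrated from 0 to ∞.
(Spherical symmetry: dV = 4πr² dr.)
With ψ = A·e^(−r/a_0), the integral evaluates to A²·[π·a_0^3].
Setting this equal to 1 gives A² = 1/(π·a_0^3).
Substituting a_0 = 3.368 gives A² = 0.0083317, so A = 0.091278.

A ≈ 0.09128 Å^(-3/2)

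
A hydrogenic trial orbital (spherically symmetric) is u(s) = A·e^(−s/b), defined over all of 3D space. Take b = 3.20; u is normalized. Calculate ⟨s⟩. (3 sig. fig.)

⟨s⟩ ≈ 4.80

⟨s⟩ = ∫ s |u|² 4πs² ds over the full domain.
Using ∫₀^∞ sⁿ e^(−αs) ds = n!/αⁿ⁺¹, since the A² factors cancel between numerator and denominator, ⟨s⟩ = 3·b/2.
With b = 3.20, ⟨s⟩ = 4.800.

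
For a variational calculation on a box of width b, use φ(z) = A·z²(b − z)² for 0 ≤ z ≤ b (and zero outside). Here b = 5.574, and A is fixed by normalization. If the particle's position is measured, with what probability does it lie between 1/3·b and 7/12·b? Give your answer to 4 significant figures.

P ≈ 0.5528

|φ|² is the probability density, so P = ∫_{1/3·b}^{7/12·b} |φ|² dz.
The normalization integral ∫|φ|²dz over the whole domain equals b^9/630·A², and A² cancels in the ratio.
In terms of u = z/b (A² and the length scale cancel between numerator and denominator), P = [∫_{1/3}^{7/12} u^4·(1 - u)^4 du] / [∫_{0}^{1} u^4·(1 - u)^4 du].
Using ∫ u^4·(1 - u)^4 du = u^5·(70·u^4 - 315·u^3 + 540·u^2 - 420·u + 126)/630, the numerator is ≈ 0.000877499 and the denominator is 1/630.
The result is P = 0.55282.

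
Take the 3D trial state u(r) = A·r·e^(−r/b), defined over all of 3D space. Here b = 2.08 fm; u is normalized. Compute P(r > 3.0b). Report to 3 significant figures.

Integrate the radial probability density 4πr²|u|² over r > 3.0b.
The full normalization integral is A²·[3·π·b^5] = 1, fixing A².
Let t = r/b; then A², 4π and the length scale all cancel, so P = ∫_{3.0}^{∞} t^4·e^(-2·t) dt ÷ ∫_{0}^{∞} t^4·e^(-2·t) dt.
With ∫ t^4·e^(-2·t) dt = -(t^4/2 + t^3 + 3·t^2/2 + 3·t/2 + 3/4)·e^(-2·t) + C, the region integral is 345·e^(-6)/4 and the full one is 3/4.
The region integral divided by the full integral gives P = 0.2851.

P ≈ 0.285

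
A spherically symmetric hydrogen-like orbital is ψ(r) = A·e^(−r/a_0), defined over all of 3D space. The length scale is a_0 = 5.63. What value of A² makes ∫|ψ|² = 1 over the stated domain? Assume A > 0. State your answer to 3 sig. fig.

The normalization condition is ∫|ψ|² 4πr² dr = 1 from 0 to ∞.
The integral (without the A² prefactor) comes out to π·a_0^3.
So A² = (π·a_0^3)^(−1).
With a_0 = 5.63: A² = 0.001784 and A = 0.04223.

A^2 ≈ 0.00178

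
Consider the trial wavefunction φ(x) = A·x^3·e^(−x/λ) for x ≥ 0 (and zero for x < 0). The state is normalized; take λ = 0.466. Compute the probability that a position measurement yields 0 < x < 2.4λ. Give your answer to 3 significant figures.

P ≈ 0.209

P = ∫_{0}^{2.4λ} |φ(x)|² dx.
The normalization integral ∫|φ|²dx over the whole domain equals 45·λ^7/8·A², and A² cancels in the ratio.
Substituting u = x/λ, A² and the length scale cancel in the ratio: P = ∫_{0}^{2.4} u^6·e^(-2·u) du / ∫_{0}^{∞} u^6·e^(-2·u) du.
Using ∫ u^6·e^(-2·u) du = -(4·u^6 + 12·u^5 + 30·u^4 + 60·u^3 + 90·u^2 + 90·u + 45)·e^(-2·u)/8, the numerator is ≈ 1.1767 and the denominator is 45/8.
Evaluating gives P = 0.2092.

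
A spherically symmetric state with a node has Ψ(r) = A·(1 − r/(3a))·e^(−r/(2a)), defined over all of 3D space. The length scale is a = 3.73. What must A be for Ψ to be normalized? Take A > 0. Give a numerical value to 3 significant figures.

A ≈ 0.0480

Require ∫ |Ψ|² 4πr² dr = 1 over the whole domain.
(Spherical symmetry: dV = 4πr² dr.)
The integral (without the A² prefactor) comes out to 8·π·a^3/3.
Hence A² = 1/[8·π·a^3/3].
Substituting a = 3.73 gives A² = 0.002300, so A = 0.04796.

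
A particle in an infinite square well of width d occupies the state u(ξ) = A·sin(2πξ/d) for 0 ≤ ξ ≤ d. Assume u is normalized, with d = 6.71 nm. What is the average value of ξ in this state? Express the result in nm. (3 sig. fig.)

⟨ξ⟩ ≈ 3.36 nm

The expectation value is the |u|²-weighted average of ξ: ∫ ξ|u|² dξ.
Since the A² factors cancel between numerator and denominator, ⟨ξ⟩ = d/2.
Putting d = 6.71 gives 3.355.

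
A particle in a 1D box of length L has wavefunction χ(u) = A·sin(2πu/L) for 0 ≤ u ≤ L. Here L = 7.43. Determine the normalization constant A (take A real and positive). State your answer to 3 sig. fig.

Normalization requires ∫|χ|² du = 1, integrated from 0 to L.
Using sin²θ = (1 − cos 2θ)/2, ∫|χ|² du = A²·(L/2).
Plugging in L = 7.43 yields A = 0.5188.

A ≈ 0.519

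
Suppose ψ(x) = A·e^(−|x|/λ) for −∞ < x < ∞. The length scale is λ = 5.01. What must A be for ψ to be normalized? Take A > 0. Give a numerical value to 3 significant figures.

A ≈ 0.447

We need A² ∫|f|² dx = 1, taking the integral from −∞ to ∞.
With ∫₀^∞ x^0 e^(−αx) dx = 0!/α^1, the integral (without the A² prefactor) comes out to λ.
With λ = 5.01: A² = 0.1996 and A = 0.4468.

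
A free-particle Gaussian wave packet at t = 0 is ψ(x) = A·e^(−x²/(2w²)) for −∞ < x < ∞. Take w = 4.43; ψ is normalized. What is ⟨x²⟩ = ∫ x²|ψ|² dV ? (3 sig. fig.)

By definition ⟨x²⟩ = ∫ x^2 |ψ(x)|² dx.
With ∫_{−∞}^{∞} x^(2m) e^(−αx²) dx = (2m−1)!!·√π / (2^m α^(m+1/2)), evaluating both integrals, ⟨x²⟩ = w^2/2.
With w = 4.43, ⟨x^2⟩ = 9.812.

⟨x^2⟩ ≈ 9.81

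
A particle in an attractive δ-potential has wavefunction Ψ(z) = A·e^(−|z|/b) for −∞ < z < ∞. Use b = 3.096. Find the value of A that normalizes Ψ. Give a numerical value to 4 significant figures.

Require ∫ |Ψ|² dz = 1 over the whole domain.
With ∫₀^∞ z^0 e^(−αz) dz = 0!/α^1, ∫|Ψ|² dz = A²·(b).
Setting this equal to 1 gives A² = 1/(b).
Plugging in b = 3.096 yields A = 0.56833.

A ≈ 0.5683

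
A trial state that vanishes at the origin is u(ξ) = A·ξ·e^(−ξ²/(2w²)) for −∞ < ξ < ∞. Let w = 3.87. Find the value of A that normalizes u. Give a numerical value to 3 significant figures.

The normalization condition is ∫|u|² dξ = 1 from −∞ to ∞.
Differentiating ∫e^(−αξ²) dξ = √(π/α) under α to get the higher moments, the integral (without the A² prefactor) comes out to √(π)·w^3/2.
Setting this equal to 1 gives A² = 1/(√(π)·w^3/2).
Substituting w = 3.87 gives A² = 0.01947, so A = 0.1395.

A ≈ 0.140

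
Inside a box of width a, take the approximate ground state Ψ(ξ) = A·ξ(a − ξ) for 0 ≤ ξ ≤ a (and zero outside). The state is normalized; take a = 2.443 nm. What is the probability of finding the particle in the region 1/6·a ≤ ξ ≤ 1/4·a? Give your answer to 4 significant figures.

The probability is P = ∫ |Ψ|² dξ over [1/6·a, 1/4·a].
The normalization integral ∫|Ψ|²dξ over the whole domain equals a^5/30·A², and A² cancels in the ratio.
Let u = ξ/a; then A² and the length scale cancel, so P = ∫_{1/6}^{1/4} u^2·(1 - u)^2 du ÷ ∫_{0}^{1} u^2·(1 - u)^2 du.
With ∫ u^2·(1 - u)^2 du = u^3·(6·u^2 - 15·u + 10)/30 + C, the region integral is ≈ 0.00226739 and the full one is 1/30.
Evaluating gives P = 0.068022.

P ≈ 0.06802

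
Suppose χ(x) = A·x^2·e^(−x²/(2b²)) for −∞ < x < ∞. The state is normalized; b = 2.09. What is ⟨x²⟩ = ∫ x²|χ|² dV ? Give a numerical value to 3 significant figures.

⟨x²⟩ = ∫ x^2 |χ|² dx over the full domain.
The ratio of the moment integral to the normalization integral gives ⟨x²⟩ = 5·b^2/2.
Putting b = 2.09 gives 10.92.

⟨x^2⟩ ≈ 10.9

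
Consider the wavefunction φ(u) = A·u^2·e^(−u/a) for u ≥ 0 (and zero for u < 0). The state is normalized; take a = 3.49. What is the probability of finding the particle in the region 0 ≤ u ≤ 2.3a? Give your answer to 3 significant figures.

P ≈ 0.487

|φ|² is the probability density, so P = ∫_{0}^{2.3a} |φ|² du.
Since A² = 1/(3·a^5/4), this is the region integral divided by the full normalization integral.
In terms of t = u/a (A² and the length scale cancel between numerator and denominator), P = [∫_{0}^{2.3} t^4·e^(-2·t) dt] / [∫_{0}^{∞} t^4·e^(-2·t) dt].
With ∫ t^4·e^(-2·t) dt = -(t^4/2 + t^3 + 3·t^2/2 + 3·t/2 + 3/4)·e^(-2·t) + C, the region integral is ≈ 0.36507 and the full one is 3/4.
Taking the ratio, P = 0.4868.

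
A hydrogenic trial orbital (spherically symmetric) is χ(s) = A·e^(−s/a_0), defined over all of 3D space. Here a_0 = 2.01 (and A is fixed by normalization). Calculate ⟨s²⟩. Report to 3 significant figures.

⟨s^2⟩ ≈ 12.1

By definition ⟨s²⟩ = ∫ s^2 |χ(s)|² 4πs² ds.
With ∫₀^∞ s^4 e^(−αs) ds = 4!/α^5, since the A² factors cancel between numerator and denominator, ⟨s²⟩ = 3·a_0^2.
Putting a_0 = 2.01 gives 12.12.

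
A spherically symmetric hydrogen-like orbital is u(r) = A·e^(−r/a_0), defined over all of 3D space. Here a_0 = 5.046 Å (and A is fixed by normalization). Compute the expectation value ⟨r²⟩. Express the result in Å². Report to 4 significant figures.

The expectation value is the |u|²-weighted average of r^2: ∫ r^2|u|² 4πr² dr.
Recall ∫₀^∞ r^m e^(−r/β) dr = m!·β^(m+1), since the A² factors cancel between numerator and denominator, ⟨r²⟩ = 3·a_0^2.
Putting a_0 = 5.046 gives 76.386.

⟨r^2⟩ ≈ 76.39 Å^2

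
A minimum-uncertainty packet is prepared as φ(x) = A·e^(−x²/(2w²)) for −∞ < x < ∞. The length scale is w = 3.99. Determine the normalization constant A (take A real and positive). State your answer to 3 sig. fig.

Require ∫ |φ|² dx = 1 over the whole domain.
Differentiating ∫e^(−αx²) dx = √(π/α) under α to get the higher moments, the integral (without the A² prefactor) comes out to √(π)·w.
Hence A² = 1/[√(π)·w].
With w = 3.99: A² = 0.1414 and A = 0.3760.

A ≈ 0.376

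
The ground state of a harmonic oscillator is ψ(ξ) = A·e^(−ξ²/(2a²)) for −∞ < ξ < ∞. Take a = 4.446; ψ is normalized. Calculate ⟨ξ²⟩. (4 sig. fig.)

By definition ⟨ξ²⟩ = ∫ ξ^2 |ψ(ξ)|² dξ.
Differentiating ∫e^(−αξ²) dξ = √(π/α) under α to get the higher moments, the ratio of the moment integral to the normalization integral gives ⟨ξ²⟩ = a^2/2.
With a = 4.446, ⟨ξ^2⟩ = 9.8835.

⟨ξ^2⟩ ≈ 9.883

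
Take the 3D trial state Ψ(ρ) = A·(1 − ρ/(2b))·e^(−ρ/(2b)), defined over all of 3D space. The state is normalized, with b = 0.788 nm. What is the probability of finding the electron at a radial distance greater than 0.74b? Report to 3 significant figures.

P ≈ 0.979

With dV = 4πρ²dρ, the probability is ∫|Ψ|² dV over ρ > 0.74b.
A² is fixed by ∫₀^∞ 4πρ²|Ψ|² dρ = 1, i.e. A² = (8·π·b^3)^(−1).
Let u = ρ/b; then A², 4π and the length scale all cancel, so P = ∫_{0.74}^{∞} u^2·(1 - u/2)^2·e^(-u) du ÷ ∫_{0}^{∞} u^2·(1 - u/2)^2·e^(-u) du.
Using ∫ u^2·(1 - u/2)^2·e^(-u) du = -(u^4/4 + u^2 + 2·u + 2)·e^(-u), the numerator is ≈ 1.9574 and the denominator is 2.
Taking the ratio yields P = 0.9787.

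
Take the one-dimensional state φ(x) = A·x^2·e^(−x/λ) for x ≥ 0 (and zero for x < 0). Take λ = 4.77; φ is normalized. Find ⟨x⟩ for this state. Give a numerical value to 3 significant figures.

⟨x⟩ ≈ 11.9

The expectation value is the |φ|²-weighted average of x: ∫ x|φ|² dx.
Since the A² factors cancel between numerator and denominator, ⟨x⟩ = 5·λ/2.
With λ = 4.77, ⟨x⟩ = 11.93.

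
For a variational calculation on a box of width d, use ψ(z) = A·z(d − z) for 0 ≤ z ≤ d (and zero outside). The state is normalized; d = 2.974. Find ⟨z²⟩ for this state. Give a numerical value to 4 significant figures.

⟨z²⟩ = ∫ z^2 |ψ|² dz over the full domain.
Expanding the polynomial and integrating term by term, the ratio of the moment integral to the normalization integral gives ⟨z²⟩ = 2·d^2/7.
Putting d = 2.974 gives 2.5271.

⟨z^2⟩ ≈ 2.527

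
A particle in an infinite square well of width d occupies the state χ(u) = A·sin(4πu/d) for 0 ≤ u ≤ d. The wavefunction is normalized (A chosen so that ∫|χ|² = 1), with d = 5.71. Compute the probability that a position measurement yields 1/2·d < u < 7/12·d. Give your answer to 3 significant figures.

|χ|² is the probability density, so P = ∫_{1/2·d}^{7/12·d} |χ|² du.
With A² fixed by ∫|χ|² = 1, i.e. A² = (d/2)^(−1), substitute and integrate.
In terms of t = u/d (A² and the length scale cancel between numerator and denominator), P = [∫_{1/2}^{7/12} sin(4·π·t)^2 dt] / [∫_{0}^{1} sin(4·π·t)^2 dt].
Using ∫ sin(4·π·t)^2 dt = t/2 - sin(4·π·t)·cos(4·π·t)/(8·π), the numerator is -√(3)/(32·π) + 1/24 and the denominator is 1/2.
The result is P = (-√(3)/16 + π/12)/π.

P ≈ 0.0489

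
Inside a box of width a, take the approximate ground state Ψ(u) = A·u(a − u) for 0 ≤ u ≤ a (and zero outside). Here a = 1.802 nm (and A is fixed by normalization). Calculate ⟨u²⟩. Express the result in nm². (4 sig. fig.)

The expectation value is the |Ψ|²-weighted average of u^2: ∫ u^2|Ψ|² du.
The ratio of the moment integral to the normalization integral gives ⟨u²⟩ = 2·a^2/7.
With a = 1.802, ⟨u^2⟩ = 0.92777.

⟨u^2⟩ ≈ 0.9278 nm^2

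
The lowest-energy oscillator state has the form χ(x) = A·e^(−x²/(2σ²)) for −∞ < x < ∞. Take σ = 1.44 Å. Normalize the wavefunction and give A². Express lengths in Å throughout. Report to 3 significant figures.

We need A² ∫|f|² dx = 1, taking the integral from −∞ to ∞.
With χ = A·e^(−x²/(2σ²)), the integral evaluates to A²·[√(π)·σ].
Plugging in σ = 1.44 yields A = 0.6259.

A^2 ≈ 0.392 Å^(-1)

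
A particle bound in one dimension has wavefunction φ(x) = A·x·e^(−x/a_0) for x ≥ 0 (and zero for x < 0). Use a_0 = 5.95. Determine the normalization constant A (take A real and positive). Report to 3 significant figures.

Normalization requires ∫|φ|² dx = 1, integrated from 0 to ∞.
Carrying out the integral gives A² · a_0^3/4.
Setting this equal to 1 gives A² = 1/(a_0^3/4).
Substituting a_0 = 5.95 gives A² = 0.01899, so A = 0.1378.

A ≈ 0.138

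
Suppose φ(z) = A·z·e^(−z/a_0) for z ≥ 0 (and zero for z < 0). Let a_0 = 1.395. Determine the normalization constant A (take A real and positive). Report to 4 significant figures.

A ≈ 1.214

We need A² ∫|f|² dz = 1, taking the integral from 0 to ∞.
Recall ∫₀^∞ z^m e^(−z/β) dz = m!·β^(m+1), carrying out the integral gives A² · a_0^3/4.
With a_0 = 1.395: A² = 1.4735 and A = 1.2139.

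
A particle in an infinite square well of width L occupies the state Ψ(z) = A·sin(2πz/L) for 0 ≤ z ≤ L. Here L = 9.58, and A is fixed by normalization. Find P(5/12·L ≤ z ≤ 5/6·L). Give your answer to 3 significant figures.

The probability is P = ∫ |Ψ|² dz over [5/12·L, 5/6·L].
With A² fixed by ∫|Ψ|² = 1, i.e. A² = (L/2)^(−1), substitute and integrate.
Let u = z/L; then A² and the length scale cancel, so P = ∫_{5/12}^{5/6} sin(2·π·u)^2 du ÷ ∫_{0}^{1} sin(2·π·u)^2 du.
An antiderivative of sin(2·π·u)^2 is u/2 - sin(4·π·u)/(8·π); evaluating from 5/12 to 5/6 gives 5/24, while the full integral is 1/2.
Evaluating gives P = 5/12.

P ≈ 0.417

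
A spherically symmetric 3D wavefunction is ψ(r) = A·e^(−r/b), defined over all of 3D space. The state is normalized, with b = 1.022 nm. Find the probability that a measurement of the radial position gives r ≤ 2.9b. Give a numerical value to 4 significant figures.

P = ∫ |ψ|² 4πr² dr over r ≤ 2.9b.
The full normalization integral is A²·[π·b^3] = 1, fixing A².
In terms of u = r/b (A², 4π and the length scale all cancel between numerator and denominator), P = [∫_{0}^{2.9} u^2·e^(-2·u) du] / [∫_{0}^{∞} u^2·e^(-2·u) du].
Using ∫ u^2·e^(-2·u) du = -(2·u^2 + 2·u + 1)·e^(-2·u)/4, the numerator is 1/4 - 1181·e^(-29/5)/200 and the denominator is 1/4.
This evaluates to P = 0.92849.

P ≈ 0.9285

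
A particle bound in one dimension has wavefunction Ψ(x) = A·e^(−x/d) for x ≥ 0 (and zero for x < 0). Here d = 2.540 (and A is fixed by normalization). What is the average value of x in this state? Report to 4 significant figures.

⟨x⟩ ≈ 1.270

The expectation value is the |Ψ|²-weighted average of x: ∫ x|Ψ|² dx.
Recall ∫₀^∞ x^m e^(−x/β) dx = m!·β^(m+1), the ratio of the moment integral to the normalization integral gives ⟨x⟩ = d/2.
Putting d = 2.540 gives 1.2700.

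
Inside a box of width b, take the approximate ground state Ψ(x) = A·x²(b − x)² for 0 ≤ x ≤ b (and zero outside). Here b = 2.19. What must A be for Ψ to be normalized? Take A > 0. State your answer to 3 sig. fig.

Normalization requires ∫|Ψ|² dx = 1, integrated from 0 to b.
Carrying out the integral gives A² · b^9/630.
Hence A² = 1/[b^9/630].
Plugging in b = 2.19 yields A = 0.7373.

A ≈ 0.737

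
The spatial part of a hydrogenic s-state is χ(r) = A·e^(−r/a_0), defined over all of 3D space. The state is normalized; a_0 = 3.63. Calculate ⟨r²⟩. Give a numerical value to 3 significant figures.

⟨r^2⟩ ≈ 39.5

⟨r²⟩ = ∫ r^2 |χ|² 4πr² dr over the full domain.
The ratio of the moment integral to the normalization integral gives ⟨r²⟩ = 3·a_0^2.
Putting a_0 = 3.63 gives 39.53.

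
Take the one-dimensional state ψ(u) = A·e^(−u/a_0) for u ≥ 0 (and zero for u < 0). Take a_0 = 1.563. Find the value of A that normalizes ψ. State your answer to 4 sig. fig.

Require ∫ |ψ|² du = 1 over the whole domain.
Using ∫₀^∞ uⁿ e^(−αu) du = n!/αⁿ⁺¹, ∫|ψ|² du = A²·(a_0/2).
So A² = (a_0/2)^(−1).
Substituting a_0 = 1.563 gives A² = 1.2796, so A = 1.1312.

A ≈ 1.131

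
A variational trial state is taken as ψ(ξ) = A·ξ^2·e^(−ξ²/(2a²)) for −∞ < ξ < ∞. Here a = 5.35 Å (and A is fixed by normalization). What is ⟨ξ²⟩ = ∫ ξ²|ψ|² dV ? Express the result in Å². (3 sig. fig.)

⟨ξ^2⟩ ≈ 71.6 Å^2

⟨ξ²⟩ = ∫ ξ^2 |ψ|² dξ over the full domain.
The ratio of the moment integral to the normalization integral gives ⟨ξ²⟩ = 5·a^2/2.
With a = 5.35, ⟨ξ^2⟩ = 71.56.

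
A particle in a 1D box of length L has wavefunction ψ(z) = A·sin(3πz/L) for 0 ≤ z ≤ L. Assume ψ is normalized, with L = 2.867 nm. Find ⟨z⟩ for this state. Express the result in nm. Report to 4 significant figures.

⟨z⟩ ≈ 1.434 nm

The expectation value is the |ψ|²-weighted average of z: ∫ z|ψ|² dz.
Using sin²θ = (1 − cos 2θ)/2, evaluating both integrals, ⟨z⟩ = L/2.
Putting L = 2.867 gives 1.4335.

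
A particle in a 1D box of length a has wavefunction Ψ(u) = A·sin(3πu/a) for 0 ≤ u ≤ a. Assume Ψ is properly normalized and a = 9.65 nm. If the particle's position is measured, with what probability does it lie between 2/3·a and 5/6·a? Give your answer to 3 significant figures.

P = ∫_{2/3·a}^{5/6·a} |Ψ(u)|² du.
Since A² = 1/(a/2), this is the region integral divided by the full normalization integral.
In terms of t = u/a (A² and the length scale cancel between numerator and denominator), P = [∫_{2/3}^{5/6} sin(3·π·t)^2 dt] / [∫_{0}^{1} sin(3·π·t)^2 dt].
An antiderivative of sin(3·π·t)^2 is t/2 - sin(6·π·t)/(12·π); evaluating from 2/3 to 5/6 gives 1/12, while the full integral is 1/2.
Evaluating gives P = 1/6.

P ≈ 0.167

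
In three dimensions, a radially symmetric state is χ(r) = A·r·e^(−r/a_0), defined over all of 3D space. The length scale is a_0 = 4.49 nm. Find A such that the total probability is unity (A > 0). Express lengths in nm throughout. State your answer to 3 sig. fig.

A ≈ 0.00763 nm^(-5/2)

The normalization condition is ∫|χ|² 4πr² dr = 1 from 0 to ∞.
∫|χ|² 4πr² dr = A²·(3·π·a_0^5).
Substituting a_0 = 4.49 gives A² = 0.00005814, so A = 0.007625.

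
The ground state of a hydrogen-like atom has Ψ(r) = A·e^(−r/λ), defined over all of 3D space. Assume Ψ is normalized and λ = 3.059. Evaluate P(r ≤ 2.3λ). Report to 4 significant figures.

Integrate the radial probability density 4πr²|Ψ|² over r ≤ 2.3λ.
The full normalization integral is A²·[π·λ^3] = 1, fixing A².
Let u = r/λ; then A², 4π and the length scale all cancel, so P = ∫_{0}^{2.3} u^2·e^(-2·u) du ÷ ∫_{0}^{∞} u^2·e^(-2·u) du.
Using ∫ u^2·e^(-2·u) du = -(2·u^2 + 2·u + 1)·e^(-2·u)/4, the numerator is 1/4 - 809·e^(-23/5)/200 and the denominator is 1/4.
The region integral divided by the full integral gives P = 0.83736.

P ≈ 0.8374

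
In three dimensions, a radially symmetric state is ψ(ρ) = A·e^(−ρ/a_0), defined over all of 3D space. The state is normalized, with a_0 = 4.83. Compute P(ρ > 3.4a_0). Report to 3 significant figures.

P ≈ 0.0344

P = ∫ |ψ|² 4πρ² dρ over ρ > 3.4a_0.
A² is fixed by ∫₀^∞ 4πρ²|ψ|² dρ = 1, i.e. A² = (π·a_0^3)^(−1).
Let u = ρ/a_0; then A², 4π and the length scale all cancel, so P = ∫_{3.4}^{∞} u^2·e^(-2·u) du ÷ ∫_{0}^{∞} u^2·e^(-2·u) du.
Using ∫ u^2·e^(-2·u) du = -(2·u^2 + 2·u + 1)·e^(-2·u)/4, the numerator is 773·e^(-34/5)/100 and the denominator is 1/4.
This evaluates to P = 0.03444.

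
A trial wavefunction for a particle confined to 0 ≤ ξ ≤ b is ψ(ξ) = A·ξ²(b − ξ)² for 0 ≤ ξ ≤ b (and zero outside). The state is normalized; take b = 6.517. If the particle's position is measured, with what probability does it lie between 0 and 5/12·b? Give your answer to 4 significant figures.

P = ∫_{0}^{5/12·b} |ψ(ξ)|² dξ.
With A² fixed by ∫|ψ|² = 1, i.e. A² = (b^9/630)^(−1), substitute and integrate.
In terms of u = ξ/b (A² and the length scale cancel between numerator and denominator), P = [∫_{0}^{5/12} u^4·(1 - u)^4 du] / [∫_{0}^{1} u^4·(1 - u)^4 du].
With ∫ u^4·(1 - u)^4 du = u^5·(70·u^4 - 315·u^3 + 540·u^2 - 420·u + 126)/630 + C, the region integral is ≈ 0.000479889 and the full one is 1/630.
Taking the ratio, P = 0.30233.

P ≈ 0.3023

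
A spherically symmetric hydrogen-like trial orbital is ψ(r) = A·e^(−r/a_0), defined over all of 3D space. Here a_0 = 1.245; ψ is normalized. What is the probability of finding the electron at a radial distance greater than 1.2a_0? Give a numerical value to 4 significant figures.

P = ∫ |ψ|² 4πr² dr over r > 1.2a_0.
Normalization gives A² = 1/(π·a_0^3).
Substituting u = r/a_0, A², 4π and the length scale all cancel in the ratio: P = ∫_{1.2}^{∞} u^2·e^(-2·u) du / ∫_{0}^{∞} u^2·e^(-2·u) du.
An antiderivative of u^2·e^(-2·u) is -(2·u^2 + 2·u + 1)·e^(-2·u)/4; evaluating from 1.2 to ∞ gives 157·e^(-12/5)/100, while the full integral is 1/4.
Taking the ratio yields P = 0.56971.

P ≈ 0.5697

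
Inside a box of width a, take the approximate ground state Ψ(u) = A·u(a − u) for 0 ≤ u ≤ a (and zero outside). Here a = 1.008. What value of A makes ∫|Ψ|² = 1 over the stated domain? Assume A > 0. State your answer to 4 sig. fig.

A ≈ 5.369

Require ∫ |Ψ|² du = 1 over the whole domain.
The integral (without the A² prefactor) comes out to a^5/30.
Substituting a = 1.008 gives A² = 28.828, so A = 5.3692.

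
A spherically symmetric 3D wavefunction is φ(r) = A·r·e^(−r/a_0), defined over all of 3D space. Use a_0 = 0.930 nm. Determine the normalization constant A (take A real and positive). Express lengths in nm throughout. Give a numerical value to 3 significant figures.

A ≈ 0.391 nm^(-5/2)

We need A² ∫|f|² 4πr² dr = 1, taking the integral from 0 to ∞.
(Spherical symmetry: dV = 4πr² dr.)
Carrying out the integral gives A² · 3·π·a_0^5.
Plugging in a_0 = 0.930 yields A = 0.3905.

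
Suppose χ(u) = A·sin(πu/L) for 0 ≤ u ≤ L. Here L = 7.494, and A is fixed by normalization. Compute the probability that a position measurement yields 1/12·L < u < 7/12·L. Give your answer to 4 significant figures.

P ≈ 0.6592

|χ|² is the probability density, so P = ∫_{1/12·L}^{7/12·L} |χ|² du.
The normalization integral ∫|χ|²du over the whole domain equals L/2·A², and A² cancels in the ratio.
Let t = u/L; then A² and the length scale cancel, so P = ∫_{1/12}^{7/12} sin(π·t)^2 dt ÷ ∫_{0}^{1} sin(π·t)^2 dt.
Using ∫ sin(π·t)^2 dt = t/2 - sin(2·π·t)/(4·π), the numerator is 1/(4·π) + 1/4 and the denominator is 1/2.
Evaluating gives P = (1 + π)/(2·π).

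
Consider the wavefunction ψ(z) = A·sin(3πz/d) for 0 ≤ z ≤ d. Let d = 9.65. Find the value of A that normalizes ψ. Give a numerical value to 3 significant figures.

Normalization requires ∫|ψ|² dz = 1, integrated from 0 to d.
With ψ = A·sin(3πz/d), the integral evaluates to A²·[d/2].
So A² = (d/2)^(−1).
Substituting d = 9.65 gives A² = 0.2073, so A = 0.4553.

A ≈ 0.455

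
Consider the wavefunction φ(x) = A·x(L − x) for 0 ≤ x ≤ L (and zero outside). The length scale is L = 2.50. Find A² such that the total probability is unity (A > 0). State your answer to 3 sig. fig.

A^2 ≈ 0.307

Normalization requires ∫|φ|² dx = 1, integrated from 0 to L.
Expanding the polynomial and integrating term by term, carrying out the integral gives A² · L^5/30.
So A² = (L^5/30)^(−1).
Plugging in L = 2.50 yields A = 0.5543.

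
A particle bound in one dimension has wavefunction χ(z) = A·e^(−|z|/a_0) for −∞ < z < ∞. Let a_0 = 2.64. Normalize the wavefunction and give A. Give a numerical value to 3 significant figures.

A ≈ 0.615

Require ∫ |χ|² dz = 1 over the whole domain.
The integral (without the A² prefactor) comes out to a_0.
Setting this equal to 1 gives A² = 1/(a_0).
With a_0 = 2.64: A² = 0.3788 and A = 0.6155.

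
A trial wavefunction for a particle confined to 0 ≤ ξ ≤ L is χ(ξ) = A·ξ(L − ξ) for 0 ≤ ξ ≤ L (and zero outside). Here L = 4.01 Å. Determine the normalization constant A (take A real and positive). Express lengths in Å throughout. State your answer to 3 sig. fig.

A ≈ 0.170 Å^(-5/2)

Normalization requires ∫|χ|² dξ = 1, integrated from 0 to L.
Expanding the polynomial and integrating term by term, carrying out the integral gives A² · L^5/30.
So A² = (L^5/30)^(−1).
With L = 4.01: A² = 0.02893 and A = 0.1701.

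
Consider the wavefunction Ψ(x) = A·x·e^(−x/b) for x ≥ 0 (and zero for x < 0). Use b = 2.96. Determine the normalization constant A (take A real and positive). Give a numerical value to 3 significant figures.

A ≈ 0.393

Require ∫ |Ψ|² dx = 1 over the whole domain.
With ∫₀^∞ x^2 e^(−αx) dx = 2!/α^3, ∫|Ψ|² dx = A²·(b^3/4).
Hence A² = 1/[b^3/4].
Plugging in b = 2.96 yields A = 0.3927.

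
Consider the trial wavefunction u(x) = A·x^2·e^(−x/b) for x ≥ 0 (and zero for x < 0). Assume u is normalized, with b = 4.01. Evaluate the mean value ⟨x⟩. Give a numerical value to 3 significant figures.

⟨x⟩ ≈ 10.0

By definition ⟨x⟩ = ∫ x |u(x)|² dx.
The ratio of the moment integral to the normalization integral gives ⟨x⟩ = 5·b/2.
Putting b = 4.01 gives 10.03.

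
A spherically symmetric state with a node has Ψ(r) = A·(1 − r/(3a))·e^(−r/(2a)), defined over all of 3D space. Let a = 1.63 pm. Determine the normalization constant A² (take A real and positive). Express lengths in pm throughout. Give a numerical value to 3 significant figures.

A^2 ≈ 0.0276 pm^(-3)

We need A² ∫|f|² 4πr² dr = 1, taking the integral from 0 to ∞.
With Ψ = A·(1 − r/(3a))·e^(−r/(2a)), the integral evaluates to A²·[8·π·a^3/3].
Substituting a = 1.63 gives A² = 0.02756, so A = 0.1660.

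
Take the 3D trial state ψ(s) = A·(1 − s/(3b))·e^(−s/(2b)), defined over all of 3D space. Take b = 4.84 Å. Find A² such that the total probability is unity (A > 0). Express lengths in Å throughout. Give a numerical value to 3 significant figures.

We need A² ∫|f|² 4πs² ds = 1, taking the integral from 0 to ∞.
Carrying out the integral gives A² · 8·π·b^3/3.
Hence A² = 1/[8·π·b^3/3].
Plugging in b = 4.84 yields A = 0.03245.

A^2 ≈ 0.00105 Å^(-3)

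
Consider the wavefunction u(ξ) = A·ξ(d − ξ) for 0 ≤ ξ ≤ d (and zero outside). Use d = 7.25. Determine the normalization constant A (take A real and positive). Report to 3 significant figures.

A ≈ 0.0387

We need A² ∫|f|² dξ = 1, taking the integral from 0 to d.
Expanding the polynomial and integrating term by term, carrying out the integral gives A² · d^5/30.
Substituting d = 7.25 gives A² = 0.001498, so A = 0.03870.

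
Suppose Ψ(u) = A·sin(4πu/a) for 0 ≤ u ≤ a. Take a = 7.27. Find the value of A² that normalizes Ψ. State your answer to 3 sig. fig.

The normalization condition is ∫|Ψ|² du = 1 from 0 to a.
Using sin²θ = (1 − cos 2θ)/2, carrying out the integral gives A² · a/2.
Hence A² = 1/[a/2].
With a = 7.27: A² = 0.2751 and A = 0.5245.

A^2 ≈ 0.275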